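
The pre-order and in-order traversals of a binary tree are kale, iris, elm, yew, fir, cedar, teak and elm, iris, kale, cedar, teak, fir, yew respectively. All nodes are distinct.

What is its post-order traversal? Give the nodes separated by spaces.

elm iris teak cedar fir yew kale

The first element of pre-order is the root; it splits in-order into left and right subtrees.
Root kale: left subtree has 2 nodes {elm, iris}, right has 4 {cedar, teak, fir, yew}.
  Root iris: left subtree has 1 node {elm}, right has 0 { }.
  Root yew: left subtree has 3 nodes {cedar, teak, fir}, right has 0 { }.
    Root fir: left subtree has 2 nodes {cedar, teak}, right has 0 { }.
      Root cedar: left subtree has 0 nodes { }, right has 1 {teak}.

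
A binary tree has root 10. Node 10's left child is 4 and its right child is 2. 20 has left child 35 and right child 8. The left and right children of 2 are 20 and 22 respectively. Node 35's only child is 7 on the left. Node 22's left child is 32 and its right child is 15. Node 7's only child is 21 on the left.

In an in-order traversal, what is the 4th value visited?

In-order visits the left subtree, then the node, then the right subtree.
At 10: go left to 4.
  4 is a leaf — visit 4.
Visit 10.
At 10: go right to 2.
  At 2: go left to 20.
    At 20: go left to 35.
      At 35: go left to 7.
        At 7: go left to 21.
          21 is a leaf — visit 21.
        Visit 7.
        At 7: no right child.
      Visit 35.
      At 35: no right child.
    Visit 20.
    At 20: go right to 8.
      8 is a leaf — visit 8.
  Visit 2.
  At 2: go right to 22.
    At 22: go left to 32.
      32 is a leaf — visit 32.
    Visit 22.
    At 22: go right to 15.
      15 is a leaf — visit 15.
Full in-order sequence: 4, 10, 21, 7, 35, 20, 8, 2, 32, 22, 15.

7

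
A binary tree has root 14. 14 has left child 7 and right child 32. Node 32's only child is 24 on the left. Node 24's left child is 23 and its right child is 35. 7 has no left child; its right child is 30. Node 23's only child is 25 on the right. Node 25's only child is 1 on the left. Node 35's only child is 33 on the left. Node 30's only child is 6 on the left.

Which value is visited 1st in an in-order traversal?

7

In-order visits the left subtree, then the node, then the right subtree.
At 14: go left to 7.
  At 7: no left child.
  Visit 7.
  At 7: go right to 30.
    At 30: go left to 6.
      6 is a leaf — visit 6.
    Visit 30.
    At 30: no right child.
Visit 14.
At 14: go right to 32.
  At 32: go left to 24.
    At 24: go left to 23.
      At 23: no left child.
      Visit 23.
      At 23: go right to 25.
        At 25: go left to 1.
          1 is a leaf — visit 1.
        Visit 25.
        At 25: no right child.
    Visit 24.
    At 24: go right to 35.
      At 35: go left to 33.
        33 is a leaf — visit 33.
      Visit 35.
      At 35: no right child.
  Visit 32.
  At 32: no right child.
Full in-order sequence: 7, 6, 30, 14, 23, 1, 25, 24, 33, 35, 32.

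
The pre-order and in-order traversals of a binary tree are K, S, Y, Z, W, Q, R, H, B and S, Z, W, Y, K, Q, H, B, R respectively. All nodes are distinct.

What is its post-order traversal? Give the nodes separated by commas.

The first element of pre-order is the root; it splits in-order into left and right subtrees.
Root K: left subtree has 4 nodes {S, Z, W, Y}, right has 4 {Q, H, B, R}.
  Root S: left subtree has 0 nodes { }, right has 3 {Z, W, Y}.
    Root Y: left subtree has 2 nodes {Z, W}, right has 0 { }.
      Root Z: left subtree has 0 nodes { }, right has 1 {W}.
  Root Q: left subtree has 0 nodes { }, right has 3 {H, B, R}.
    Root R: left subtree has 2 nodes {H, B}, right has 0 { }.
      Root H: left subtree has 0 nodes { }, right has 1 {B}.

W, Z, Y, S, B, H, R, Q, K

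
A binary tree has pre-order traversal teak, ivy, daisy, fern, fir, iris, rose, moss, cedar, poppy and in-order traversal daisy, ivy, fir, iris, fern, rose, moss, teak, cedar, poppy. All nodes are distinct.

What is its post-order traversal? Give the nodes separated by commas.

daisy, iris, fir, moss, rose, fern, ivy, poppy, cedar, teak

The first element of pre-order is the root; it splits in-order into left and right subtrees.
Root teak: left subtree has 7 nodes {daisy, ivy, fir, iris, fern, rose, moss}, right has 2 {cedar, poppy}.
  Root ivy: left subtree has 1 node {daisy}, right has 5 {fir, iris, fern, rose, moss}.
    Root fern: left subtree has 2 nodes {fir, iris}, right has 2 {rose, moss}.
      Root fir: left subtree has 0 nodes { }, right has 1 {iris}.
      Root rose: left subtree has 0 nodes { }, right has 1 {moss}.
  Root cedar: left subtree has 0 nodes { }, right has 1 {poppy}.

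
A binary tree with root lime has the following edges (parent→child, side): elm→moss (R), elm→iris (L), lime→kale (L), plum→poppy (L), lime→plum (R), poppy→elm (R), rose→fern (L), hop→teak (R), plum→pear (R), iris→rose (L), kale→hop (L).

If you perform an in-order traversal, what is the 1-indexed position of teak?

2

In-order visits the left subtree, then the node, then the right subtree.
At lime: go left to kale.
  At kale: go left to hop.
    At hop: no left child.
    Visit hop.
    At hop: go right to teak.
      teak is a leaf — visit teak.
  Visit kale.
  At kale: no right child.
Visit lime.
At lime: go right to plum.
  At plum: go left to poppy.
    At poppy: no left child.
    Visit poppy.
    At poppy: go right to elm.
      At elm: go left to iris.
        At iris: go left to rose.
          At rose: go left to fern.
            fern is a leaf — visit fern.
          Visit rose.
          At rose: no right child.
        Visit iris.
        At iris: no right child.
      Visit elm.
      At elm: go right to moss.
        moss is a leaf — visit moss.
  Visit plum.
  At plum: go right to pear.
    pear is a leaf — visit pear.
Full in-order sequence: hop, teak, kale, lime, poppy, fern, rose, iris, elm, moss, plum, pear.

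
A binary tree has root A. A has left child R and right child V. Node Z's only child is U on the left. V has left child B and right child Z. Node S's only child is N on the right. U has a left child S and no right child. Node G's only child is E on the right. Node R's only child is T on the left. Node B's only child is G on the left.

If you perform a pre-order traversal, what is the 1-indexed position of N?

Pre-order visits the node, then its left subtree, then its right subtree.
Visit A.
At A: go left to R.
  Visit R.
  At R: go left to T.
    T is a leaf — visit T.
  At R: no right child.
At A: go right to V.
  Visit V.
  At V: go left to B.
    Visit B.
    At B: go left to G.
      Visit G.
      At G: no left child.
      At G: go right to E.
        E is a leaf — visit E.
    At B: no right child.
  At V: go right to Z.
    Visit Z.
    At Z: go left to U.
      Visit U.
      At U: go left to S.
        Visit S.
        At S: no left child.
        At S: go right to N.
          N is a leaf — visit N.
      At U: no right child.
    At Z: no right child.
Full pre-order sequence: A, R, T, V, B, G, E, Z, U, S, N.

11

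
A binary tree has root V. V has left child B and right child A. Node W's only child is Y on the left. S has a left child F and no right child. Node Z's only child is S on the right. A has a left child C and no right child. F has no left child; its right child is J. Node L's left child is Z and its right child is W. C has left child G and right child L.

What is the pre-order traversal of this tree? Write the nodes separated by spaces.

V B A C G L Z S F J W Y

Pre-order visits the node, then its left subtree, then its right subtree.
Visit V.
At V: go left to B.
  B is a leaf — visit B.
At V: go right to A.
  Visit A.
  At A: go left to C.
    Visit C.
    At C: go left to G.
      G is a leaf — visit G.
    At C: go right to L.
      Visit L.
      At L: go left to Z.
        Visit Z.
        At Z: no left child.
        At Z: go right to S.
          Visit S.
          At S: go left to F.
            Visit F.
            At F: no left child.
            At F: go right to J.
              J is a leaf — visit J.
          At S: no right child.
      At L: go right to W.
        Visit W.
        At W: go left to Y.
          Y is a leaf — visit Y.
        At W: no right child.
  At A: no right child.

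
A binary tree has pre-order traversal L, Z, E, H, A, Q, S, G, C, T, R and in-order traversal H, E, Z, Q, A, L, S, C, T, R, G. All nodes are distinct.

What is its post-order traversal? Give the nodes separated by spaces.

H E Q A Z R T C G S L

The first element of pre-order is the root; it splits in-order into left and right subtrees.
Root L: left subtree has 5 nodes {H, E, Z, Q, A}, right has 5 {S, C, T, R, G}.
  Root Z: left subtree has 2 nodes {H, E}, right has 2 {Q, A}.
    Root E: left subtree has 1 node {H}, right has 0 { }.
    Root A: left subtree has 1 node {Q}, right has 0 { }.
  Root S: left subtree has 0 nodes { }, right has 4 {C, T, R, G}.
    Root G: left subtree has 3 nodes {C, T, R}, right has 0 { }.
      Root C: left subtree has 0 nodes { }, right has 2 {T, R}.
        Root T: left subtree has 0 nodes { }, right has 1 {R}.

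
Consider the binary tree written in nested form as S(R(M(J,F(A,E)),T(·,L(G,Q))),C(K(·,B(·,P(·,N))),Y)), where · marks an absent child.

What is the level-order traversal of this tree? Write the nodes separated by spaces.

S R C M T K Y J F L B A E G Q P N

Level-order visits nodes level by level from the root, left to right within each level.
Level 0: S
Level 1: R, C
Level 2: M, T, K, Y
Level 3: J, F, L, B
Level 4: A, E, G, Q, P
Level 5: N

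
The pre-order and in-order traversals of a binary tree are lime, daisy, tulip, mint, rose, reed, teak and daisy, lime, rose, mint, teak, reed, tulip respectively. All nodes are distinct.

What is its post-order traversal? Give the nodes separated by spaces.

daisy rose teak reed mint tulip lime

The first element of pre-order is the root; it splits in-order into left and right subtrees.
Root lime: left subtree has 1 node {daisy}, right has 5 {rose, mint, teak, reed, tulip}.
  Root tulip: left subtree has 4 nodes {rose, mint, teak, reed}, right has 0 { }.
    Root mint: left subtree has 1 node {rose}, right has 2 {teak, reed}.
      Root reed: left subtree has 1 node {teak}, right has 0 { }.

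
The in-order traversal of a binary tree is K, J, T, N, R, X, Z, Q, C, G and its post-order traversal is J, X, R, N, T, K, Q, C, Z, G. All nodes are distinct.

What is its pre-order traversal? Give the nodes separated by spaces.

The last element of post-order is the root; it splits in-order into left and right subtrees.
Root G: left subtree has 9 nodes {K, J, T, N, R, X, Z, Q, C}, right has 0 { }.
  Root Z: left subtree has 6 nodes {K, J, T, N, R, X}, right has 2 {Q, C}.
    Root K: left subtree has 0 nodes { }, right has 5 {J, T, N, R, X}.
      Root T: left subtree has 1 node {J}, right has 3 {N, R, X}.
        Root N: left subtree has 0 nodes { }, right has 2 {R, X}.
          Root R: left subtree has 0 nodes { }, right has 1 {X}.
    Root C: left subtree has 1 node {Q}, right has 0 { }.

G Z K T J N R X C Q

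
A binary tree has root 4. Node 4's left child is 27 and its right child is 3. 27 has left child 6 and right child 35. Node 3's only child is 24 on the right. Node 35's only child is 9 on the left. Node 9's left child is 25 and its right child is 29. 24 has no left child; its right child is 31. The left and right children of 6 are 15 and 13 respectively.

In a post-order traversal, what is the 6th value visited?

9

Post-order visits the left subtree, then the right subtree, then the node.
At 4: go left to 27.
  At 27: go left to 6.
    At 6: go left to 15.
      15 is a leaf — visit 15.
    At 6: go right to 13.
      13 is a leaf — visit 13.
    Visit 6.
  At 27: go right to 35.
    At 35: go left to 9.
      At 9: go left to 25.
        25 is a leaf — visit 25.
      At 9: go right to 29.
        29 is a leaf — visit 29.
      Visit 9.
    At 35: no right child.
    Visit 35.
  Visit 27.
At 4: go right to 3.
  At 3: no left child.
  At 3: go right to 24.
    At 24: no left child.
    At 24: go right to 31.
      31 is a leaf — visit 31.
    Visit 24.
  Visit 3.
Visit 4.
Full post-order sequence: 15, 13, 6, 25, 29, 9, 35, 27, 31, 24, 3, 4.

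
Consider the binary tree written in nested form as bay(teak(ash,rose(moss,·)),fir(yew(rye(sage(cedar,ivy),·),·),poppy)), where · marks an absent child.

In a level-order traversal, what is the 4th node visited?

ash

Level-order visits nodes level by level from the root, left to right within each level.
Level 0: bay
Level 1: teak, fir
Level 2: ash, rose, yew, poppy
Level 3: moss, rye
Level 4: sage
Level 5: cedar, ivy
Full level-order sequence: bay, teak, fir, ash, rose, yew, poppy, moss, rye, sage, cedar, ivy.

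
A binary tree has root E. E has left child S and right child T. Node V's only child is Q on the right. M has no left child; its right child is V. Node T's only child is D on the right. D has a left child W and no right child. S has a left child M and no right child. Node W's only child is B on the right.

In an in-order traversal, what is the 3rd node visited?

Q

In-order visits the left subtree, then the node, then the right subtree.
At E: go left to S.
  At S: go left to M.
    At M: no left child.
    Visit M.
    At M: go right to V.
      At V: no left child.
      Visit V.
      At V: go right to Q.
        Q is a leaf — visit Q.
  Visit S.
  At S: no right child.
Visit E.
At E: go right to T.
  At T: no left child.
  Visit T.
  At T: go right to D.
    At D: go left to W.
      At W: no left child.
      Visit W.
      At W: go right to B.
        B is a leaf — visit B.
    Visit D.
    At D: no right child.
Full in-order sequence: M, V, Q, S, E, T, W, B, D.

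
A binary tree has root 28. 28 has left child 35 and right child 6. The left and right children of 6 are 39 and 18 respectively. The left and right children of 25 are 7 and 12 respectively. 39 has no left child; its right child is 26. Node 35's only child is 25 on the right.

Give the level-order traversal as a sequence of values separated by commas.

28, 35, 6, 25, 39, 18, 7, 12, 26

Level-order visits nodes level by level from the root, left to right within each level.
Level 0: 28
Level 1: 35, 6
Level 2: 25, 39, 18
Level 3: 7, 12, 26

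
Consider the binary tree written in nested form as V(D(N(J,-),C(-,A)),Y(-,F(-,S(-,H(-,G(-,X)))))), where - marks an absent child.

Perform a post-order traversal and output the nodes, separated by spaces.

J N A C D X G H S F Y V

Post-order visits the left subtree, then the right subtree, then the node.
At V: go left to D.
  At D: go left to N.
    At N: go left to J.
      J is a leaf — visit J.
    At N: no right child.
    Visit N.
  At D: go right to C.
    At C: no left child.
    At C: go right to A.
      A is a leaf — visit A.
    Visit C.
  Visit D.
At V: go right to Y.
  At Y: no left child.
  At Y: go right to F.
    At F: no left child.
    At F: go right to S.
      At S: no left child.
      At S: go right to H.
        At H: no left child.
        At H: go right to G.
          At G: no left child.
          At G: go right to X.
            X is a leaf — visit X.
          Visit G.
        Visit H.
      Visit S.
    Visit F.
  Visit Y.
Visit V.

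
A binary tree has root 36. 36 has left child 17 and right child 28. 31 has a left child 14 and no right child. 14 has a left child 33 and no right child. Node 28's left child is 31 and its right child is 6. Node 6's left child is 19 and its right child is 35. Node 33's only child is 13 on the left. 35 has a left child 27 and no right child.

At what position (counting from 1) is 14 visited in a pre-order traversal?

5

Pre-order visits the node, then its left subtree, then its right subtree.
Visit 36.
At 36: go left to 17.
  17 is a leaf — visit 17.
At 36: go right to 28.
  Visit 28.
  At 28: go left to 31.
    Visit 31.
    At 31: go left to 14.
      Visit 14.
      At 14: go left to 33.
        Visit 33.
        At 33: go left to 13.
          13 is a leaf — visit 13.
        At 33: no right child.
      At 14: no right child.
    At 31: no right child.
  At 28: go right to 6.
    Visit 6.
    At 6: go left to 19.
      19 is a leaf — visit 19.
    At 6: go right to 35.
      Visit 35.
      At 35: go left to 27.
        27 is a leaf — visit 27.
      At 35: no right child.
Full pre-order sequence: 36, 17, 28, 31, 14, 33, 13, 6, 19, 35, 27.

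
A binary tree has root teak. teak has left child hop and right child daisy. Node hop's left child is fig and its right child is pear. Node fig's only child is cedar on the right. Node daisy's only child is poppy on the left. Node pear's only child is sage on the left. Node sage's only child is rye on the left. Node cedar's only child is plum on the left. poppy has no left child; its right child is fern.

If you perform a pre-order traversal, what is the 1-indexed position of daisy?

9

Pre-order visits the node, then its left subtree, then its right subtree.
Visit teak.
At teak: go left to hop.
  Visit hop.
  At hop: go left to fig.
    Visit fig.
    At fig: no left child.
    At fig: go right to cedar.
      Visit cedar.
      At cedar: go left to plum.
        plum is a leaf — visit plum.
      At cedar: no right child.
  At hop: go right to pear.
    Visit pear.
    At pear: go left to sage.
      Visit sage.
      At sage: go left to rye.
        rye is a leaf — visit rye.
      At sage: no right child.
    At pear: no right child.
At teak: go right to daisy.
  Visit daisy.
  At daisy: go left to poppy.
    Visit poppy.
    At poppy: no left child.
    At poppy: go right to fern.
      fern is a leaf — visit fern.
  At daisy: no right child.
Full pre-order sequence: teak, hop, fig, cedar, plum, pear, sage, rye, daisy, poppy, fern.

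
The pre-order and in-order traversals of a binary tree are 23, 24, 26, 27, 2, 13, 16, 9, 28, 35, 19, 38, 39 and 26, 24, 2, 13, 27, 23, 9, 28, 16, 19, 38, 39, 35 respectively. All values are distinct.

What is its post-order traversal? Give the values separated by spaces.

26 13 2 27 24 28 9 39 38 19 35 16 23

The first element of pre-order is the root; it splits in-order into left and right subtrees.
Root 23: left subtree has 5 nodes {26, 24, 2, 13, 27}, right has 7 {9, 28, 16, 19, 38, 39, 35}.
  Root 24: left subtree has 1 node {26}, right has 3 {2, 13, 27}.
    Root 27: left subtree has 2 nodes {2, 13}, right has 0 { }.
      Root 2: left subtree has 0 nodes { }, right has 1 {13}.
  Root 16: left subtree has 2 nodes {9, 28}, right has 4 {19, 38, 39, 35}.
    Root 9: left subtree has 0 nodes { }, right has 1 {28}.
    Root 35: left subtree has 3 nodes {19, 38, 39}, right has 0 { }.
      Root 19: left subtree has 0 nodes { }, right has 2 {38, 39}.
        Root 38: left subtree has 0 nodes { }, right has 1 {39}.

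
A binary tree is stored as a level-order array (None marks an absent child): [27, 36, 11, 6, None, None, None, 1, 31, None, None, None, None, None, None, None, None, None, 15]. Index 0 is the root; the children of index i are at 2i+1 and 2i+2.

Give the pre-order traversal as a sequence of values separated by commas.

27, 36, 6, 1, 31, 15, 11

Pre-order visits the node, then its left subtree, then its right subtree.
Visit 27.
At 27: go left to 36.
  Visit 36.
  At 36: go left to 6.
    Visit 6.
    At 6: go left to 1.
      1 is a leaf — visit 1.
    At 6: go right to 31.
      Visit 31.
      At 31: no left child.
      At 31: go right to 15.
        15 is a leaf — visit 15.
  At 36: no right child.
At 27: go right to 11.
  11 is a leaf — visit 11.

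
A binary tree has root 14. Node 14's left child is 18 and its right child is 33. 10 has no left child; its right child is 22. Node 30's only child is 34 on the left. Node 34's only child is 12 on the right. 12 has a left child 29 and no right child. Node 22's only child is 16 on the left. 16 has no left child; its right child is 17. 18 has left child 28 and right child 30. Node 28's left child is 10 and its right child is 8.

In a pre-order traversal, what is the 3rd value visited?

Pre-order visits the node, then its left subtree, then its right subtree.
Visit 14.
At 14: go left to 18.
  Visit 18.
  At 18: go left to 28.
    Visit 28.
    At 28: go left to 10.
      Visit 10.
      At 10: no left child.
      At 10: go right to 22.
        Visit 22.
        At 22: go left to 16.
          Visit 16.
          At 16: no left child.
          At 16: go right to 17.
            17 is a leaf — visit 17.
        At 22: no right child.
    At 28: go right to 8.
      8 is a leaf — visit 8.
  At 18: go right to 30.
    Visit 30.
    At 30: go left to 34.
      Visit 34.
      At 34: no left child.
      At 34: go right to 12.
        Visit 12.
        At 12: go left to 29.
          29 is a leaf — visit 29.
        At 12: no right child.
    At 30: no right child.
At 14: go right to 33.
  33 is a leaf — visit 33.
Full pre-order sequence: 14, 18, 28, 10, 22, 16, 17, 8, 30, 34, 12, 29, 33.

28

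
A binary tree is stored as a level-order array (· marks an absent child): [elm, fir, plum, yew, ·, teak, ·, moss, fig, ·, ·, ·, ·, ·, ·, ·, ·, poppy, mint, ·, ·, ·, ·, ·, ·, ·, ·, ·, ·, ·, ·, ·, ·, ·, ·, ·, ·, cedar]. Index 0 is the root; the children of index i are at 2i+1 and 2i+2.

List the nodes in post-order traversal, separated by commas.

moss, poppy, cedar, mint, fig, yew, fir, teak, plum, elm

Post-order visits the left subtree, then the right subtree, then the node.
At elm: go left to fir.
  At fir: go left to yew.
    At yew: go left to moss.
      moss is a leaf — visit moss.
    At yew: go right to fig.
      At fig: go left to poppy.
        poppy is a leaf — visit poppy.
      At fig: go right to mint.
        At mint: go left to cedar.
          cedar is a leaf — visit cedar.
        At mint: no right child.
        Visit mint.
      Visit fig.
    Visit yew.
  At fir: no right child.
  Visit fir.
At elm: go right to plum.
  At plum: go left to teak.
    teak is a leaf — visit teak.
  At plum: no right child.
  Visit plum.
Visit elm.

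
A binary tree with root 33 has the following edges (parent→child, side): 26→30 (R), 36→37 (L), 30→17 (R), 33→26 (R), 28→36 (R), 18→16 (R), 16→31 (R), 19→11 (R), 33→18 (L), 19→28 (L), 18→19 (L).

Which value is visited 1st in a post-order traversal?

37

Post-order visits the left subtree, then the right subtree, then the node.
At 33: go left to 18.
  At 18: go left to 19.
    At 19: go left to 28.
      At 28: no left child.
      At 28: go right to 36.
        At 36: go left to 37.
          37 is a leaf — visit 37.
        At 36: no right child.
        Visit 36.
      Visit 28.
    At 19: go right to 11.
      11 is a leaf — visit 11.
    Visit 19.
  At 18: go right to 16.
    At 16: no left child.
    At 16: go right to 31.
      31 is a leaf — visit 31.
    Visit 16.
  Visit 18.
At 33: go right to 26.
  At 26: no left child.
  At 26: go right to 30.
    At 30: no left child.
    At 30: go right to 17.
      17 is a leaf — visit 17.
    Visit 30.
  Visit 26.
Visit 33.
Full post-order sequence: 37, 36, 28, 11, 19, 31, 16, 18, 17, 30, 26, 33.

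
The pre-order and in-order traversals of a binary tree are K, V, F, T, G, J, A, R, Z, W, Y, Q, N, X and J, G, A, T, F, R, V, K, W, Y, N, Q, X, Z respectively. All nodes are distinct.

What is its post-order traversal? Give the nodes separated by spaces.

The first element of pre-order is the root; it splits in-order into left and right subtrees.
Root K: left subtree has 7 nodes {J, G, A, T, F, R, V}, right has 6 {W, Y, N, Q, X, Z}.
  Root V: left subtree has 6 nodes {J, G, A, T, F, R}, right has 0 { }.
    Root F: left subtree has 4 nodes {J, G, A, T}, right has 1 {R}.
      Root T: left subtree has 3 nodes {J, G, A}, right has 0 { }.
        Root G: left subtree has 1 node {J}, right has 1 {A}.
  Root Z: left subtree has 5 nodes {W, Y, N, Q, X}, right has 0 { }.
    Root W: left subtree has 0 nodes { }, right has 4 {Y, N, Q, X}.
      Root Y: left subtree has 0 nodes { }, right has 3 {N, Q, X}.
        Root Q: left subtree has 1 node {N}, right has 1 {X}.

J A G T R F V N X Q Y W Z K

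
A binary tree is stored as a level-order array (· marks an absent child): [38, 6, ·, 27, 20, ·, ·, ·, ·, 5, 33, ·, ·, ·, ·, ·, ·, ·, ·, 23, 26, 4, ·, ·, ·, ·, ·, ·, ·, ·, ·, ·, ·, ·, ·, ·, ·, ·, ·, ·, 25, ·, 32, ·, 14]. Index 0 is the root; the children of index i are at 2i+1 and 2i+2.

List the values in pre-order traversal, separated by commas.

Pre-order visits the node, then its left subtree, then its right subtree.
Visit 38.
At 38: go left to 6.
  Visit 6.
  At 6: go left to 27.
    27 is a leaf — visit 27.
  At 6: go right to 20.
    Visit 20.
    At 20: go left to 5.
      Visit 5.
      At 5: go left to 23.
        Visit 23.
        At 23: no left child.
        At 23: go right to 25.
          25 is a leaf — visit 25.
      At 5: go right to 26.
        Visit 26.
        At 26: no left child.
        At 26: go right to 32.
          32 is a leaf — visit 32.
    At 20: go right to 33.
      Visit 33.
      At 33: go left to 4.
        Visit 4.
        At 4: no left child.
        At 4: go right to 14.
          14 is a leaf — visit 14.
      At 33: no right child.
At 38: no right child.

38, 6, 27, 20, 5, 23, 25, 26, 32, 33, 4, 14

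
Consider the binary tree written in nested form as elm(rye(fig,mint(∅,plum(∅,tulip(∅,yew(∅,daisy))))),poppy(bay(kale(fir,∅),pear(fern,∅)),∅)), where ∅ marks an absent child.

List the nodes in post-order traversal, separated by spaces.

fig daisy yew tulip plum mint rye fir kale fern pear bay poppy elm

Post-order visits the left subtree, then the right subtree, then the node.
At elm: go left to rye.
  At rye: go left to fig.
    fig is a leaf — visit fig.
  At rye: go right to mint.
    At mint: no left child.
    At mint: go right to plum.
      At plum: no left child.
      At plum: go right to tulip.
        At tulip: no left child.
        At tulip: go right to yew.
          At yew: no left child.
          At yew: go right to daisy.
            daisy is a leaf — visit daisy.
          Visit yew.
        Visit tulip.
      Visit plum.
    Visit mint.
  Visit rye.
At elm: go right to poppy.
  At poppy: go left to bay.
    At bay: go left to kale.
      At kale: go left to fir.
        fir is a leaf — visit fir.
      At kale: no right child.
      Visit kale.
    At bay: go right to pear.
      At pear: go left to fern.
        fern is a leaf — visit fern.
      At pear: no right child.
      Visit pear.
    Visit bay.
  At poppy: no right child.
  Visit poppy.
Visit elm.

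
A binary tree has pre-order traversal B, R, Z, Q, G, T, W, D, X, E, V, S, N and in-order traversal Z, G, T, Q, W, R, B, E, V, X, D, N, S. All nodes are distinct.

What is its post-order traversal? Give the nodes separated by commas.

The first element of pre-order is the root; it splits in-order into left and right subtrees.
Root B: left subtree has 6 nodes {Z, G, T, Q, W, R}, right has 6 {E, V, X, D, N, S}.
  Root R: left subtree has 5 nodes {Z, G, T, Q, W}, right has 0 { }.
    Root Z: left subtree has 0 nodes { }, right has 4 {G, T, Q, W}.
      Root Q: left subtree has 2 nodes {G, T}, right has 1 {W}.
        Root G: left subtree has 0 nodes { }, right has 1 {T}.
  Root D: left subtree has 3 nodes {E, V, X}, right has 2 {N, S}.
    Root X: left subtree has 2 nodes {E, V}, right has 0 { }.
      Root E: left subtree has 0 nodes { }, right has 1 {V}.
    Root S: left subtree has 1 node {N}, right has 0 { }.

T, G, W, Q, Z, R, V, E, X, N, S, D, B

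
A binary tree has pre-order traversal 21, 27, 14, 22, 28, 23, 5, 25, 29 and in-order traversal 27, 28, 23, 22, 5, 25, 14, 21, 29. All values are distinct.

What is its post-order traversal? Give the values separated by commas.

The first element of pre-order is the root; it splits in-order into left and right subtrees.
Root 21: left subtree has 7 nodes {27, 28, 23, 22, 5, 25, 14}, right has 1 {29}.
  Root 27: left subtree has 0 nodes { }, right has 6 {28, 23, 22, 5, 25, 14}.
    Root 14: left subtree has 5 nodes {28, 23, 22, 5, 25}, right has 0 { }.
      Root 22: left subtree has 2 nodes {28, 23}, right has 2 {5, 25}.
        Root 28: left subtree has 0 nodes { }, right has 1 {23}.
        Root 5: left subtree has 0 nodes { }, right has 1 {25}.

23, 28, 25, 5, 22, 14, 27, 29, 21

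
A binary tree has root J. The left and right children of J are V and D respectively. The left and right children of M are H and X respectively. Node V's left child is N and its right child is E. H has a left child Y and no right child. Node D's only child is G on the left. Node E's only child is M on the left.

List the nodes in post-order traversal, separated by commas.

N, Y, H, X, M, E, V, G, D, J

Post-order visits the left subtree, then the right subtree, then the node.
At J: go left to V.
  At V: go left to N.
    N is a leaf — visit N.
  At V: go right to E.
    At E: go left to M.
      At M: go left to H.
        At H: go left to Y.
          Y is a leaf — visit Y.
        At H: no right child.
        Visit H.
      At M: go right to X.
        X is a leaf — visit X.
      Visit M.
    At E: no right child.
    Visit E.
  Visit V.
At J: go right to D.
  At D: go left to G.
    G is a leaf — visit G.
  At D: no right child.
  Visit D.
Visit J.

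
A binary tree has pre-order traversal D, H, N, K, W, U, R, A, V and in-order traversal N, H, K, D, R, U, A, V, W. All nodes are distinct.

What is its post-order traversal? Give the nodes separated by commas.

The first element of pre-order is the root; it splits in-order into left and right subtrees.
Root D: left subtree has 3 nodes {N, H, K}, right has 5 {R, U, A, V, W}.
  Root H: left subtree has 1 node {N}, right has 1 {K}.
  Root W: left subtree has 4 nodes {R, U, A, V}, right has 0 { }.
    Root U: left subtree has 1 node {R}, right has 2 {A, V}.
      Root A: left subtree has 0 nodes { }, right has 1 {V}.

N, K, H, R, V, A, U, W, D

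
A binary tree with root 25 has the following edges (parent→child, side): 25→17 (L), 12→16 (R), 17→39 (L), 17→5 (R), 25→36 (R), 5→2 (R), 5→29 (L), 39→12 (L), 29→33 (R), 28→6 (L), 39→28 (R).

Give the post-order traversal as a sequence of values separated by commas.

16, 12, 6, 28, 39, 33, 29, 2, 5, 17, 36, 25

Post-order visits the left subtree, then the right subtree, then the node.
At 25: go left to 17.
  At 17: go left to 39.
    At 39: go left to 12.
      At 12: no left child.
      At 12: go right to 16.
        16 is a leaf — visit 16.
      Visit 12.
    At 39: go right to 28.
      At 28: go left to 6.
        6 is a leaf — visit 6.
      At 28: no right child.
      Visit 28.
    Visit 39.
  At 17: go right to 5.
    At 5: go left to 29.
      At 29: no left child.
      At 29: go right to 33.
        33 is a leaf — visit 33.
      Visit 29.
    At 5: go right to 2.
      2 is a leaf — visit 2.
    Visit 5.
  Visit 17.
At 25: go right to 36.
  36 is a leaf — visit 36.
Visit 25.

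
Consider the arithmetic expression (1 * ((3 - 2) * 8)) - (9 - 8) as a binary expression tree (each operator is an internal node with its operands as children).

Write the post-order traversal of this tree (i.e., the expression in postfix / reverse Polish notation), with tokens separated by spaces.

Post-order on an expression tree gives postfix notation: for each operator, emit left operand, right operand, then the operator.

1 3 2 - 8 * * 9 8 - -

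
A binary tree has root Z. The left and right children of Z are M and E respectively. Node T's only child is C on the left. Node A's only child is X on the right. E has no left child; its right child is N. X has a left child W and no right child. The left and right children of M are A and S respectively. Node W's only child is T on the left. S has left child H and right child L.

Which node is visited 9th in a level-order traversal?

L

Level-order visits nodes level by level from the root, left to right within each level.
Level 0: Z
Level 1: M, E
Level 2: A, S, N
Level 3: X, H, L
Level 4: W
Level 5: T
Level 6: C
Full level-order sequence: Z, M, E, A, S, N, X, H, L, W, T, C.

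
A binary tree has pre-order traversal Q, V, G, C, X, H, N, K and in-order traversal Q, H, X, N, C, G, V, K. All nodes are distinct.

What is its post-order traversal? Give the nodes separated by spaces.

The first element of pre-order is the root; it splits in-order into left and right subtrees.
Root Q: left subtree has 0 nodes { }, right has 7 {H, X, N, C, G, V, K}.
  Root V: left subtree has 5 nodes {H, X, N, C, G}, right has 1 {K}.
    Root G: left subtree has 4 nodes {H, X, N, C}, right has 0 { }.
      Root C: left subtree has 3 nodes {H, X, N}, right has 0 { }.
        Root X: left subtree has 1 node {H}, right has 1 {N}.

H N X C G K V Q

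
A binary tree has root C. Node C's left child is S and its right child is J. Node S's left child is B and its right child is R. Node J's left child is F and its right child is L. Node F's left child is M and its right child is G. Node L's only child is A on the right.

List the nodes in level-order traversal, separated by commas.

Level-order visits nodes level by level from the root, left to right within each level.
Level 0: C
Level 1: S, J
Level 2: B, R, F, L
Level 3: M, G, A

C, S, J, B, R, F, L, M, G, A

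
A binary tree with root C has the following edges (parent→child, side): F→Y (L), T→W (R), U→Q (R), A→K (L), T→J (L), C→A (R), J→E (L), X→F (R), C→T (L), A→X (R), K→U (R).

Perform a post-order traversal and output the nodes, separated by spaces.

Post-order visits the left subtree, then the right subtree, then the node.
At C: go left to T.
  At T: go left to J.
    At J: go left to E.
      E is a leaf — visit E.
    At J: no right child.
    Visit J.
  At T: go right to W.
    W is a leaf — visit W.
  Visit T.
At C: go right to A.
  At A: go left to K.
    At K: no left child.
    At K: go right to U.
      At U: no left child.
      At U: go right to Q.
        Q is a leaf — visit Q.
      Visit U.
    Visit K.
  At A: go right to X.
    At X: no left child.
    At X: go right to F.
      At F: go left to Y.
        Y is a leaf — visit Y.
      At F: no right child.
      Visit F.
    Visit X.
  Visit A.
Visit C.

E J W T Q U K Y F X A C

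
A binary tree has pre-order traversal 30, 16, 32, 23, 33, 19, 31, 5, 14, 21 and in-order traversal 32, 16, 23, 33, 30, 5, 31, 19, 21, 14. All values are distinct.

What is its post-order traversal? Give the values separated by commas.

The first element of pre-order is the root; it splits in-order into left and right subtrees.
Root 30: left subtree has 4 nodes {32, 16, 23, 33}, right has 5 {5, 31, 19, 21, 14}.
  Root 16: left subtree has 1 node {32}, right has 2 {23, 33}.
    Root 23: left subtree has 0 nodes { }, right has 1 {33}.
  Root 19: left subtree has 2 nodes {5, 31}, right has 2 {21, 14}.
    Root 31: left subtree has 1 node {5}, right has 0 { }.
    Root 14: left subtree has 1 node {21}, right has 0 { }.

32, 33, 23, 16, 5, 31, 21, 14, 19, 30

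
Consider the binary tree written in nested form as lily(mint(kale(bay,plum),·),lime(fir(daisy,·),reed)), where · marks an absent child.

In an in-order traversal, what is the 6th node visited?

daisy

In-order visits the left subtree, then the node, then the right subtree.
At lily: go left to mint.
  At mint: go left to kale.
    At kale: go left to bay.
      bay is a leaf — visit bay.
    Visit kale.
    At kale: go right to plum.
      plum is a leaf — visit plum.
  Visit mint.
  At mint: no right child.
Visit lily.
At lily: go right to lime.
  At lime: go left to fir.
    At fir: go left to daisy.
      daisy is a leaf — visit daisy.
    Visit fir.
    At fir: no right child.
  Visit lime.
  At lime: go right to reed.
    reed is a leaf — visit reed.
Full in-order sequence: bay, kale, plum, mint, lily, daisy, fir, lime, reed.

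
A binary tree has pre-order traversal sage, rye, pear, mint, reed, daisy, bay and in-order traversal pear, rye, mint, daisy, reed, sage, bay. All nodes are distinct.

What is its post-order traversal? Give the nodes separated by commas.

pear, daisy, reed, mint, rye, bay, sage

The first element of pre-order is the root; it splits in-order into left and right subtrees.
Root sage: left subtree has 5 nodes {pear, rye, mint, daisy, reed}, right has 1 {bay}.
  Root rye: left subtree has 1 node {pear}, right has 3 {mint, daisy, reed}.
    Root mint: left subtree has 0 nodes { }, right has 2 {daisy, reed}.
      Root reed: left subtree has 1 node {daisy}, right has 0 { }.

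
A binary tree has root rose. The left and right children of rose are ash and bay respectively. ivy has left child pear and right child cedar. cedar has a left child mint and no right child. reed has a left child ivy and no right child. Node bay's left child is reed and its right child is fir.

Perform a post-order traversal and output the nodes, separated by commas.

Post-order visits the left subtree, then the right subtree, then the node.
At rose: go left to ash.
  ash is a leaf — visit ash.
At rose: go right to bay.
  At bay: go left to reed.
    At reed: go left to ivy.
      At ivy: go left to pear.
        pear is a leaf — visit pear.
      At ivy: go right to cedar.
        At cedar: go left to mint.
          mint is a leaf — visit mint.
        At cedar: no right child.
        Visit cedar.
      Visit ivy.
    At reed: no right child.
    Visit reed.
  At bay: go right to fir.
    fir is a leaf — visit fir.
  Visit bay.
Visit rose.

ash, pear, mint, cedar, ivy, reed, fir, bay, rose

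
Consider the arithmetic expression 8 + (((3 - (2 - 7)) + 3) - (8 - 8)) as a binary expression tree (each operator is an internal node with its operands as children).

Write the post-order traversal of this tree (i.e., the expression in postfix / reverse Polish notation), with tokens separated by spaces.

8 3 2 7 - - 3 + 8 8 - - +

Post-order on an expression tree gives postfix notation: for each operator, emit left operand, right operand, then the operator.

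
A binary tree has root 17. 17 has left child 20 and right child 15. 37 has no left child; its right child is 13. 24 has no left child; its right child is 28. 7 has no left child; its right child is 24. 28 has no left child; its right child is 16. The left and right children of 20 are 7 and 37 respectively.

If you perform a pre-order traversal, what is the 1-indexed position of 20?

2

Pre-order visits the node, then its left subtree, then its right subtree.
Visit 17.
At 17: go left to 20.
  Visit 20.
  At 20: go left to 7.
    Visit 7.
    At 7: no left child.
    At 7: go right to 24.
      Visit 24.
      At 24: no left child.
      At 24: go right to 28.
        Visit 28.
        At 28: no left child.
        At 28: go right to 16.
          16 is a leaf — visit 16.
  At 20: go right to 37.
    Visit 37.
    At 37: no left child.
    At 37: go right to 13.
      13 is a leaf — visit 13.
At 17: go right to 15.
  15 is a leaf — visit 15.
Full pre-order sequence: 17, 20, 7, 24, 28, 16, 37, 13, 15.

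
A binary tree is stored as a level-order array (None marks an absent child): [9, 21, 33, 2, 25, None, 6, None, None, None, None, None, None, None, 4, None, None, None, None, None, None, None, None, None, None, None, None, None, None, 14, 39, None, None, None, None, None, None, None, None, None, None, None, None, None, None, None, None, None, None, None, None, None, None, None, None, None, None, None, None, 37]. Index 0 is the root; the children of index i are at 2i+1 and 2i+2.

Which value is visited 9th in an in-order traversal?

In-order visits the left subtree, then the node, then the right subtree.
At 9: go left to 21.
  At 21: go left to 2.
    2 is a leaf — visit 2.
  Visit 21.
  At 21: go right to 25.
    25 is a leaf — visit 25.
Visit 9.
At 9: go right to 33.
  At 33: no left child.
  Visit 33.
  At 33: go right to 6.
    At 6: no left child.
    Visit 6.
    At 6: go right to 4.
      At 4: go left to 14.
        At 14: go left to 37.
          37 is a leaf — visit 37.
        Visit 14.
        At 14: no right child.
      Visit 4.
      At 4: go right to 39.
        39 is a leaf — visit 39.
Full in-order sequence: 2, 21, 25, 9, 33, 6, 37, 14, 4, 39.

4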